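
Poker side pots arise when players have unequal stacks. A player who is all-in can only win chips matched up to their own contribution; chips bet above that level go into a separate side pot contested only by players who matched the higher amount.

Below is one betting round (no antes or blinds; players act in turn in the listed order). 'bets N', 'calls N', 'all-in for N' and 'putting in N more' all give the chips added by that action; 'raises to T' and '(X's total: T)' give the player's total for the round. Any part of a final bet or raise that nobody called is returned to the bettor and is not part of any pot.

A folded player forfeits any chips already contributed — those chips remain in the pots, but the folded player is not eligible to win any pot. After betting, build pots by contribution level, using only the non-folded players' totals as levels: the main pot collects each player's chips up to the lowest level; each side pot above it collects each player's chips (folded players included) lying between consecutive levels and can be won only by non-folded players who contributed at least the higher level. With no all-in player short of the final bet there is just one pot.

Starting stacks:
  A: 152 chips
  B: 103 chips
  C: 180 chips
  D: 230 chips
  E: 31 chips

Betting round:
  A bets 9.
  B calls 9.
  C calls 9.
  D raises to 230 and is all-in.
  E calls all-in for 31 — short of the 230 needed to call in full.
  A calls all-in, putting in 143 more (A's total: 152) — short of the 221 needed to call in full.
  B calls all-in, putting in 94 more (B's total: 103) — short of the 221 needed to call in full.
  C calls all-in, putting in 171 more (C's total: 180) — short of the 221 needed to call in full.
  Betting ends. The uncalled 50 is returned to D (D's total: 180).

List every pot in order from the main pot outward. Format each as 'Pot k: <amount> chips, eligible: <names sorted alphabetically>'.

Contributions (after 50 returned to D): A=152, B=103, C=180, D=180, E=31
Pot levels (distinct totals of non-folded players): 31, 103, 152, 180
Layer 1-31: 31 each from A, B, C, D, E = 31*5 = 155 chips; eligible A, B, C, D, E
Layer 32-103: 72 each from A, B, C, D = 72*4 = 288 chips; eligible A, B, C, D
Layer 104-152: 49 each from A, C, D = 49*3 = 147 chips; eligible A, C, D
Layer 153-180: 28 each from C, D = 28*2 = 56 chips; eligible C, D

Pot 1: 155 chips, eligible: A, B, C, D, E
Pot 2: 288 chips, eligible: A, B, C, D
Pot 3: 147 chips, eligible: A, C, D
Pot 4: 56 chips, eligible: C, D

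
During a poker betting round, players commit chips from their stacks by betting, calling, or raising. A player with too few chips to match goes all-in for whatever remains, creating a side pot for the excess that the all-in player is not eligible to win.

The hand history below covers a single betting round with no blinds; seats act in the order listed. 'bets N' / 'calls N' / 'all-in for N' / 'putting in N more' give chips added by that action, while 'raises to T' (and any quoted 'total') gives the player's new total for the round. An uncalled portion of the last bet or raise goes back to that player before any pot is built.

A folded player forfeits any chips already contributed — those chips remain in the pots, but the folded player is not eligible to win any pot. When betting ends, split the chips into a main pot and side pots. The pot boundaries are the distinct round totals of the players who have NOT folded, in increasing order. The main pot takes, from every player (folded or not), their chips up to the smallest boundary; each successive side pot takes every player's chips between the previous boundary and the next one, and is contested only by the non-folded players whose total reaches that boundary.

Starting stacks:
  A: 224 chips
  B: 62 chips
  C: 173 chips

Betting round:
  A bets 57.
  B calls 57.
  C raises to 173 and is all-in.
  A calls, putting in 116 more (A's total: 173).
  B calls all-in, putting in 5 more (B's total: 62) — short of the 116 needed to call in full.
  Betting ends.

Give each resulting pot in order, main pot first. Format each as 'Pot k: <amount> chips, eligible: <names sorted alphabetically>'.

Pot 1: 186 chips, eligible: A, B, C
Pot 2: 222 chips, eligible: A, C

Derivation:
Contributions: A=173, B=62, C=173
Pot levels (distinct totals of non-folded players): 62, 173
Layer 1-62: 62 each from A, B, C = 62*3 = 186 chips; eligible A, B, C
Layer 63-173: 111 each from A, C = 111*2 = 222 chips; eligible A, C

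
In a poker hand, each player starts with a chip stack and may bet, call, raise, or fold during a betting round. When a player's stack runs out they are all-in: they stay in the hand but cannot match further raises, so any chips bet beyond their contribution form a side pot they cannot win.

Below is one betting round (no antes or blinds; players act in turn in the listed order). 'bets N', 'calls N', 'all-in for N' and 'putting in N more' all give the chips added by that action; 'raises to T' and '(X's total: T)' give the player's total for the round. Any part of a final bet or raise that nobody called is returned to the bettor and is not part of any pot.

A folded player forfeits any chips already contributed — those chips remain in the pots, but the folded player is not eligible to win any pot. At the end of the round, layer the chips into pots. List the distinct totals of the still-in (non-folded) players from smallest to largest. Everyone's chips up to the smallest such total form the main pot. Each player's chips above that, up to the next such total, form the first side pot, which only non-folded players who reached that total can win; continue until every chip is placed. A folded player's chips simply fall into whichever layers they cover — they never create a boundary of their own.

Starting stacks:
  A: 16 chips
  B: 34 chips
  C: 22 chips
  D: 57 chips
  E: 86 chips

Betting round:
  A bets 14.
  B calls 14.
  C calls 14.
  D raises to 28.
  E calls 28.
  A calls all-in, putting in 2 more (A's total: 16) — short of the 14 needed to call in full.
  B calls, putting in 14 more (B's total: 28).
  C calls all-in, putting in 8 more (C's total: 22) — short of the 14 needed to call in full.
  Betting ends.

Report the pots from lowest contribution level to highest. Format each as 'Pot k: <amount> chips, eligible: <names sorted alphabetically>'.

Pot 1: 80 chips, eligible: A, B, C, D, E
Pot 2: 24 chips, eligible: B, C, D, E
Pot 3: 18 chips, eligible: B, D, E

Derivation:
Contributions: A=16, B=28, C=22, D=28, E=28
Pot levels (distinct totals of non-folded players): 16, 22, 28
Layer 1-16: 16 each from A, B, C, D, E = 16*5 = 80 chips; eligible A, B, C, D, E
Layer 17-22: 6 each from B, C, D, E = 6*4 = 24 chips; eligible B, C, D, E
Layer 23-28: 6 each from B, D, E = 6*3 = 18 chips; eligible B, D, E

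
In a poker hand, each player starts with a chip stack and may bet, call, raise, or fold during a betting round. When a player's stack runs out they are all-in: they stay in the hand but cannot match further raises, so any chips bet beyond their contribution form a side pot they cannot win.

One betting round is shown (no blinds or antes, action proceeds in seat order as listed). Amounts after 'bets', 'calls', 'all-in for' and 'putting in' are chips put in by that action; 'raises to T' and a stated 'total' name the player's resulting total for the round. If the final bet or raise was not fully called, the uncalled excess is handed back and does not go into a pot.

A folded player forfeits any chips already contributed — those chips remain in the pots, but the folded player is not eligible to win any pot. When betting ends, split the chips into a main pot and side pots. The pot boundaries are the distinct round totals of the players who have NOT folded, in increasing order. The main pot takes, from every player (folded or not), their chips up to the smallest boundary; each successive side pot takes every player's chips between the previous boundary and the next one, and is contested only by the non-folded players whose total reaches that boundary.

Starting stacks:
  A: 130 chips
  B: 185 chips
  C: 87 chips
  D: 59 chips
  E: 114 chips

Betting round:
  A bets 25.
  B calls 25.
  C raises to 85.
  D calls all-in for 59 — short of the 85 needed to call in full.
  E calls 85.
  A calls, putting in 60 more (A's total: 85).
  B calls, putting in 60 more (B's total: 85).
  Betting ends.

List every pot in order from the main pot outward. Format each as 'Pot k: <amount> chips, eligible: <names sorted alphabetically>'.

Contributions: A=85, B=85, C=85, D=59, E=85
Pot levels (distinct totals of non-folded players): 59, 85
Layer 1-59: 59 each from A, B, C, D, E = 59*5 = 295 chips; eligible A, B, C, D, E
Layer 60-85: 26 each from A, B, C, E = 26*4 = 104 chips; eligible A, B, C, E

Pot 1: 295 chips, eligible: A, B, C, D, E
Pot 2: 104 chips, eligible: A, B, C, E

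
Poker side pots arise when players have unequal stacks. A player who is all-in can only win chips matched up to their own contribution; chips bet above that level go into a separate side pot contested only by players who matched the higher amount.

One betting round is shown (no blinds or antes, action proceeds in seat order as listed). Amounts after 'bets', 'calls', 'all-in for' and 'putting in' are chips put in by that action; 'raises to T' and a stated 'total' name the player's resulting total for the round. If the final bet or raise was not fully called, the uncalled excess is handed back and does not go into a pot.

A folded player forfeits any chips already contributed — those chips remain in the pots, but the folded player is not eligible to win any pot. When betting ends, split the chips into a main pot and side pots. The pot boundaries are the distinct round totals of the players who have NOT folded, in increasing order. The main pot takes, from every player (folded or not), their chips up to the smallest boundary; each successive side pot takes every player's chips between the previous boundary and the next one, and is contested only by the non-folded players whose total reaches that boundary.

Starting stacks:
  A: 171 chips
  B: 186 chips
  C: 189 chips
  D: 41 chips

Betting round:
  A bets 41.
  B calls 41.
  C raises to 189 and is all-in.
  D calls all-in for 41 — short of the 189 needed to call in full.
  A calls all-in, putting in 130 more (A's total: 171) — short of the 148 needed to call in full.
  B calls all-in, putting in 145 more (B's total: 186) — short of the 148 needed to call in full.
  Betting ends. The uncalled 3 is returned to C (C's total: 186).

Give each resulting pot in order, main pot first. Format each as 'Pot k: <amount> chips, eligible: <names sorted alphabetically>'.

Contributions (after 3 returned to C): A=171, B=186, C=186, D=41
Pot levels (distinct totals of non-folded players): 41, 171, 186
Layer 1-41: 41 each from A, B, C, D = 41*4 = 164 chips; eligible A, B, C, D
Layer 42-171: 130 each from A, B, C = 130*3 = 390 chips; eligible A, B, C
Layer 172-186: 15 each from B, C = 15*2 = 30 chips; eligible B, C

Pot 1: 164 chips, eligible: A, B, C, D
Pot 2: 390 chips, eligible: A, B, C
Pot 3: 30 chips, eligible: B, C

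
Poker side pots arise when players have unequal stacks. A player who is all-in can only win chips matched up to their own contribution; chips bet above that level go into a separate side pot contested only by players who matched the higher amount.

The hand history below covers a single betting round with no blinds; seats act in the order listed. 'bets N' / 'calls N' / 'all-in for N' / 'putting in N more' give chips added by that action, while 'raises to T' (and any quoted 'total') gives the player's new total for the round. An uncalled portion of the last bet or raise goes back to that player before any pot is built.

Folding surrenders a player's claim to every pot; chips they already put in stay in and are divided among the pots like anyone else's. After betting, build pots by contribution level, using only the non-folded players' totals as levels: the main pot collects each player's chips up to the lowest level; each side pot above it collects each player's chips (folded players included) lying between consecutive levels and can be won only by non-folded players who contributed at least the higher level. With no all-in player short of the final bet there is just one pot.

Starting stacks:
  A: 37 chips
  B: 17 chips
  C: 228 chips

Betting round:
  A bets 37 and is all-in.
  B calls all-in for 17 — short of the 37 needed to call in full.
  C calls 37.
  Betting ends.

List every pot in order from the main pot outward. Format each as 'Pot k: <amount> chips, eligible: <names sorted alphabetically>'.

Contributions: A=37, B=17, C=37
Pot levels (distinct totals of non-folded players): 17, 37
Layer 1-17: 17 each from A, B, C = 17*3 = 51 chips; eligible A, B, C
Layer 18-37: 20 each from A, C = 20*2 = 40 chips; eligible A, C

Pot 1: 51 chips, eligible: A, B, C
Pot 2: 40 chips, eligible: A, C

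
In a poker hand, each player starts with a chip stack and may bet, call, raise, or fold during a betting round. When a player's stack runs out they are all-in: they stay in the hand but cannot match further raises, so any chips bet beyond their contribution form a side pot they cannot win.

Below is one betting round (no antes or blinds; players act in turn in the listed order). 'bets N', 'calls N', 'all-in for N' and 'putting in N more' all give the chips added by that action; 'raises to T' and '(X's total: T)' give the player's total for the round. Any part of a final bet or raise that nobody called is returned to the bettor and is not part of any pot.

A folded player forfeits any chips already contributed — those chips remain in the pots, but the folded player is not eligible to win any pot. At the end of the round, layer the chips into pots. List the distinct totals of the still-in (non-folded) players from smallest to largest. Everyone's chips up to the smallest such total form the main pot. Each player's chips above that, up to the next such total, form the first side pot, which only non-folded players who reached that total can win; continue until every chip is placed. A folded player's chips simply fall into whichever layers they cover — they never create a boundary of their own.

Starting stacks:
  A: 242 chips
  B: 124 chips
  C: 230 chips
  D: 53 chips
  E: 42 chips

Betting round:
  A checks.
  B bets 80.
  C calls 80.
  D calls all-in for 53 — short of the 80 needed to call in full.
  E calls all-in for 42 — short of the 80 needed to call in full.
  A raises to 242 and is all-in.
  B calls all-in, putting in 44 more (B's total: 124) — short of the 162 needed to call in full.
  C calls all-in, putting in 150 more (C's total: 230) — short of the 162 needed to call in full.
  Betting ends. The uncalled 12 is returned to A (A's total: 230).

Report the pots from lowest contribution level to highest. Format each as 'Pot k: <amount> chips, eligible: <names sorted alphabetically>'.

Pot 1: 210 chips, eligible: A, B, C, D, E
Pot 2: 44 chips, eligible: A, B, C, D
Pot 3: 213 chips, eligible: A, B, C
Pot 4: 212 chips, eligible: A, C

Derivation:
Contributions (after 12 returned to A): A=230, B=124, C=230, D=53, E=42
Pot levels (distinct totals of non-folded players): 42, 53, 124, 230
Layer 1-42: 42 each from A, B, C, D, E = 42*5 = 210 chips; eligible A, B, C, D, E
Layer 43-53: 11 each from A, B, C, D = 11*4 = 44 chips; eligible A, B, C, D
Layer 54-124: 71 each from A, B, C = 71*3 = 213 chips; eligible A, B, C
Layer 125-230: 106 each from A, C = 106*2 = 212 chips; eligible A, C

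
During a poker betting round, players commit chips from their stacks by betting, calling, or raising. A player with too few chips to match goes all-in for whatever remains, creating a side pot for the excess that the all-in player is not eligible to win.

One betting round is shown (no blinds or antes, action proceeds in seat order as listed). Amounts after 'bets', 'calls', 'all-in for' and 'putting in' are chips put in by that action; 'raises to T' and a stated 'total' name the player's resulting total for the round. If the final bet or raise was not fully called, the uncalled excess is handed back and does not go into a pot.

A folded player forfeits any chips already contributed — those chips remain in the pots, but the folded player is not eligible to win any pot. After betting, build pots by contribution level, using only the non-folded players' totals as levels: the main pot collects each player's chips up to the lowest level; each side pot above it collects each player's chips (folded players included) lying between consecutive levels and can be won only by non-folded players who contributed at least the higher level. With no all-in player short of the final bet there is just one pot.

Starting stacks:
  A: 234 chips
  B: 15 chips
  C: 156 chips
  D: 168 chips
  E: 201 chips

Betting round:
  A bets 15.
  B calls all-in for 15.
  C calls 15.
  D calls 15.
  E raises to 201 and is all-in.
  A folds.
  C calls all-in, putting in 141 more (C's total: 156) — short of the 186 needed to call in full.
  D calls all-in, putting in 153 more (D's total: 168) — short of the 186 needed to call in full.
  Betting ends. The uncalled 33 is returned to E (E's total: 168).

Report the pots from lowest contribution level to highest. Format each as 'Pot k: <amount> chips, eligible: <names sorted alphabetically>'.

Pot 1: 75 chips, eligible: B, C, D, E
Pot 2: 423 chips, eligible: C, D, E
Pot 3: 24 chips, eligible: D, E

Derivation:
Contributions (after 33 returned to E): A=15, B=15, C=156, D=168, E=168
Folded: A
Pot levels (distinct totals of non-folded players): 15, 156, 168
Layer 1-15: 15 each from A, B, C, D, E = 15*5 = 75 chips; eligible B, C, D, E
Layer 16-156: 141 each from C, D, E = 141*3 = 423 chips; eligible C, D, E
Layer 157-168: 12 each from D, E = 12*2 = 24 chips; eligible D, E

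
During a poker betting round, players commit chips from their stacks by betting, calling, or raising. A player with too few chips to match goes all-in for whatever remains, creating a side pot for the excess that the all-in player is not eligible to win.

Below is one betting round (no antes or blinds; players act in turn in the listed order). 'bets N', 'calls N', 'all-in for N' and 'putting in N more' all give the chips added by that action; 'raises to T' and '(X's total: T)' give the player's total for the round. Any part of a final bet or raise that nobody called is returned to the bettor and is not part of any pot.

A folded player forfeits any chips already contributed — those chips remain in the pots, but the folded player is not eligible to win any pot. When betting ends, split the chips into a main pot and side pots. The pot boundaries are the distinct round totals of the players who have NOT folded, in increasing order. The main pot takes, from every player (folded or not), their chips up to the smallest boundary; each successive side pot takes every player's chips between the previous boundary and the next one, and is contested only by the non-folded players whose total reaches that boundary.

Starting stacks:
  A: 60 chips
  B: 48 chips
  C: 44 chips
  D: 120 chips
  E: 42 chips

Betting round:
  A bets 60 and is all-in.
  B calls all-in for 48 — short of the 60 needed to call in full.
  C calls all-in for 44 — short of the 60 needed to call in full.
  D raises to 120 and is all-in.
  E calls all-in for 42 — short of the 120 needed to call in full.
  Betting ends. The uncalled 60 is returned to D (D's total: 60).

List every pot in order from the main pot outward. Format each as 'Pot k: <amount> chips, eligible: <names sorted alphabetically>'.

Contributions (after 60 returned to D): A=60, B=48, C=44, D=60, E=42
Pot levels (distinct totals of non-folded players): 42, 44, 48, 60
Layer 1-42: 42 each from A, B, C, D, E = 42*5 = 210 chips; eligible A, B, C, D, E
Layer 43-44: 2 each from A, B, C, D = 2*4 = 8 chips; eligible A, B, C, D
Layer 45-48: 4 each from A, B, D = 4*3 = 12 chips; eligible A, B, D
Layer 49-60: 12 each from A, D = 12*2 = 24 chips; eligible A, D

Pot 1: 210 chips, eligible: A, B, C, D, E
Pot 2: 8 chips, eligible: A, B, C, D
Pot 3: 12 chips, eligible: A, B, D
Pot 4: 24 chips, eligible: A, D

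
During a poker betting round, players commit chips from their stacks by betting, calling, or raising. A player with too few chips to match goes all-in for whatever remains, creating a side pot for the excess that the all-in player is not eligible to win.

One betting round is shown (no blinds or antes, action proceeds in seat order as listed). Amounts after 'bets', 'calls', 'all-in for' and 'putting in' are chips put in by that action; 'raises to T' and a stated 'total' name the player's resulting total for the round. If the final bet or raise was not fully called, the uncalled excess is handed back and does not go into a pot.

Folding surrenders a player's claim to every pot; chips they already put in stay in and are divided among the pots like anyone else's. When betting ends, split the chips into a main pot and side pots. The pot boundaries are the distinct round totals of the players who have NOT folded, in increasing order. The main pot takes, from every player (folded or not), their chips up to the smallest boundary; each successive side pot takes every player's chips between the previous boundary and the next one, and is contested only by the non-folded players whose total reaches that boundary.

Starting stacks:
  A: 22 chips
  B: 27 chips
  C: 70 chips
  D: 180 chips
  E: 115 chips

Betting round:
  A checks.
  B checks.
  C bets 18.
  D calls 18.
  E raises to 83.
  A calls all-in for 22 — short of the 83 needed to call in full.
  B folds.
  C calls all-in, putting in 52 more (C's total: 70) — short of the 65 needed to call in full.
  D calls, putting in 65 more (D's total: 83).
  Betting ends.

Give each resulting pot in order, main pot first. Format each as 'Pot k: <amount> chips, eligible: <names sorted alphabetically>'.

Pot 1: 88 chips, eligible: A, C, D, E
Pot 2: 144 chips, eligible: C, D, E
Pot 3: 26 chips, eligible: D, E

Derivation:
Contributions: A=22, C=70, D=83, E=83
Folded: B
Pot levels (distinct totals of non-folded players): 22, 70, 83
Layer 1-22: 22 each from A, C, D, E = 22*4 = 88 chips; eligible A, C, D, E
Layer 23-70: 48 each from C, D, E = 48*3 = 144 chips; eligible C, D, E
Layer 71-83: 13 each from D, E = 13*2 = 26 chips; eligible D, E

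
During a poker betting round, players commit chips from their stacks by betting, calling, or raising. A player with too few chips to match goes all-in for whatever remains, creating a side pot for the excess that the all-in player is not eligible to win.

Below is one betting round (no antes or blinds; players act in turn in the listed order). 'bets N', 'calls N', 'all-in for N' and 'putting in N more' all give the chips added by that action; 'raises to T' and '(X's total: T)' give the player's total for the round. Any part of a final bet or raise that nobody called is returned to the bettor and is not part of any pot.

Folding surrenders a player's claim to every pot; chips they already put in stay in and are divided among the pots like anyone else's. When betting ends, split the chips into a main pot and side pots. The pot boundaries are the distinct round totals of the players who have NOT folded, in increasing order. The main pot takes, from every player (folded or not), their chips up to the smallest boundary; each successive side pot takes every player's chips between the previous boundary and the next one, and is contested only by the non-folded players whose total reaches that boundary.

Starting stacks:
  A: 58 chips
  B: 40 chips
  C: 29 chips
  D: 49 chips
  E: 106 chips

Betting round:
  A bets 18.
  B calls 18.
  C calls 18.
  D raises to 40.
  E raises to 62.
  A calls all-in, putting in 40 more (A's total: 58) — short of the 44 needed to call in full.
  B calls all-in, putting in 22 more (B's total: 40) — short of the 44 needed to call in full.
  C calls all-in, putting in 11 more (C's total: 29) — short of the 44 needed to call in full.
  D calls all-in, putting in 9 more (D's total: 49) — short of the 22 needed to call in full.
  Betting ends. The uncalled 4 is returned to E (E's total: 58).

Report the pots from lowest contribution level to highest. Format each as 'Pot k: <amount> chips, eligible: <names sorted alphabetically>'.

Contributions (after 4 returned to E): A=58, B=40, C=29, D=49, E=58
Pot levels (distinct totals of non-folded players): 29, 40, 49, 58
Layer 1-29: 29 each from A, B, C, D, E = 29*5 = 145 chips; eligible A, B, C, D, E
Layer 30-40: 11 each from A, B, D, E = 11*4 = 44 chips; eligible A, B, D, E
Layer 41-49: 9 each from A, D, E = 9*3 = 27 chips; eligible A, D, E
Layer 50-58: 9 each from A, E = 9*2 = 18 chips; eligible A, E

Pot 1: 145 chips, eligible: A, B, C, D, E
Pot 2: 44 chips, eligible: A, B, D, E
Pot 3: 27 chips, eligible: A, D, E
Pot 4: 18 chips, eligible: A, E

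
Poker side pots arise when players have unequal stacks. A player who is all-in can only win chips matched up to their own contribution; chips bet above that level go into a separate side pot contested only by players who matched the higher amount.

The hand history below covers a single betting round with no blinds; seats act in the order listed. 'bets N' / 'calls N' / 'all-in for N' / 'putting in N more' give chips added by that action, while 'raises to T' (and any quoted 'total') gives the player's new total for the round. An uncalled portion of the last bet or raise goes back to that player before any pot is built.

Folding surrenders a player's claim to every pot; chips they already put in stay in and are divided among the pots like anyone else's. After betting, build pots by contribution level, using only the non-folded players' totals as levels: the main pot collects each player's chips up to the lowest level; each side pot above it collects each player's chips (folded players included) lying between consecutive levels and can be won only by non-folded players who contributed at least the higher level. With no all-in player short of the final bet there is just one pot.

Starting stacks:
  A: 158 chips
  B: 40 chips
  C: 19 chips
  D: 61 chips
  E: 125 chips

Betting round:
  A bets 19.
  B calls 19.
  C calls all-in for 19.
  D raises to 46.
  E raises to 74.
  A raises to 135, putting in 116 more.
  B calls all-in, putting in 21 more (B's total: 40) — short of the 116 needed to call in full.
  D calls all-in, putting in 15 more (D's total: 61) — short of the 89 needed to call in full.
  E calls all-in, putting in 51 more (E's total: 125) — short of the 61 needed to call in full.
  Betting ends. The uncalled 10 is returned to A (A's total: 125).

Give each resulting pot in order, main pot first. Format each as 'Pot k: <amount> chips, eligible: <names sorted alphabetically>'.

Contributions (after 10 returned to A): A=125, B=40, C=19, D=61, E=125
Pot levels (distinct totals of non-folded players): 19, 40, 61, 125
Layer 1-19: 19 each from A, B, C, D, E = 19*5 = 95 chips; eligible A, B, C, D, E
Layer 20-40: 21 each from A, B, D, E = 21*4 = 84 chips; eligible A, B, D, E
Layer 41-61: 21 each from A, D, E = 21*3 = 63 chips; eligible A, D, E
Layer 62-125: 64 each from A, E = 64*2 = 128 chips; eligible A, E

Pot 1: 95 chips, eligible: A, B, C, D, E
Pot 2: 84 chips, eligible: A, B, D, E
Pot 3: 63 chips, eligible: A, D, E
Pot 4: 128 chips, eligible: A, E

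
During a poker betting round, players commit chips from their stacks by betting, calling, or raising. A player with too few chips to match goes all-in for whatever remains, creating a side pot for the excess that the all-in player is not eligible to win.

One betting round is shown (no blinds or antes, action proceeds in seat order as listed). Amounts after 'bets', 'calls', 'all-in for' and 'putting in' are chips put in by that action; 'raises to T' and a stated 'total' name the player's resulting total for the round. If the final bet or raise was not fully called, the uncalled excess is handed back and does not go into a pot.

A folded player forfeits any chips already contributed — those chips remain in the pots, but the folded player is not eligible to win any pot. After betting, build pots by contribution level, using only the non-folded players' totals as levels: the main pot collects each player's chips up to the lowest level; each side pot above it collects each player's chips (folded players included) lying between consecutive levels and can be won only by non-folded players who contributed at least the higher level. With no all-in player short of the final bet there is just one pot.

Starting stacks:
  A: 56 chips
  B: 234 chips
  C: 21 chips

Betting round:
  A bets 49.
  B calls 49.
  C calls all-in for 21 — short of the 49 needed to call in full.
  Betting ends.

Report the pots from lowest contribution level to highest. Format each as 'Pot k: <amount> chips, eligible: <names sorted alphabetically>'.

Contributions: A=49, B=49, C=21
Pot levels (distinct totals of non-folded players): 21, 49
Layer 1-21: 21 each from A, B, C = 21*3 = 63 chips; eligible A, B, C
Layer 22-49: 28 each from A, B = 28*2 = 56 chips; eligible A, B

Pot 1: 63 chips, eligible: A, B, C
Pot 2: 56 chips, eligible: A, B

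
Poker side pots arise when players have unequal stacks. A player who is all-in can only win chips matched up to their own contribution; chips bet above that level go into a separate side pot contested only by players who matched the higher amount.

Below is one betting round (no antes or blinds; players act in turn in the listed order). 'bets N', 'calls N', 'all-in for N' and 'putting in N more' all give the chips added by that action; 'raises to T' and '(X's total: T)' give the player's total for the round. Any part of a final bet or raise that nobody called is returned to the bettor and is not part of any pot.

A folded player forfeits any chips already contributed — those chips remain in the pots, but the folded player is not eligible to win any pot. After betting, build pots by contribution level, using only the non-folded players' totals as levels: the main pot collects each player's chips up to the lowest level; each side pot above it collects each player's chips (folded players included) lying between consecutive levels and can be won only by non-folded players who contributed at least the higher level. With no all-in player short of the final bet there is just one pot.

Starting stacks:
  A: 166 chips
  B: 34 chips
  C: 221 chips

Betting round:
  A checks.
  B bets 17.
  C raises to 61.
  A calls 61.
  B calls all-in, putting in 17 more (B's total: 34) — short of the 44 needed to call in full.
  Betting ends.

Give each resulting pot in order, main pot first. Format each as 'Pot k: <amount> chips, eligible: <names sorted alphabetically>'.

Pot 1: 102 chips, eligible: A, B, C
Pot 2: 54 chips, eligible: A, C

Derivation:
Contributions: A=61, B=34, C=61
Pot levels (distinct totals of non-folded players): 34, 61
Layer 1-34: 34 each from A, B, C = 34*3 = 102 chips; eligible A, B, C
Layer 35-61: 27 each from A, C = 27*2 = 54 chips; eligible A, C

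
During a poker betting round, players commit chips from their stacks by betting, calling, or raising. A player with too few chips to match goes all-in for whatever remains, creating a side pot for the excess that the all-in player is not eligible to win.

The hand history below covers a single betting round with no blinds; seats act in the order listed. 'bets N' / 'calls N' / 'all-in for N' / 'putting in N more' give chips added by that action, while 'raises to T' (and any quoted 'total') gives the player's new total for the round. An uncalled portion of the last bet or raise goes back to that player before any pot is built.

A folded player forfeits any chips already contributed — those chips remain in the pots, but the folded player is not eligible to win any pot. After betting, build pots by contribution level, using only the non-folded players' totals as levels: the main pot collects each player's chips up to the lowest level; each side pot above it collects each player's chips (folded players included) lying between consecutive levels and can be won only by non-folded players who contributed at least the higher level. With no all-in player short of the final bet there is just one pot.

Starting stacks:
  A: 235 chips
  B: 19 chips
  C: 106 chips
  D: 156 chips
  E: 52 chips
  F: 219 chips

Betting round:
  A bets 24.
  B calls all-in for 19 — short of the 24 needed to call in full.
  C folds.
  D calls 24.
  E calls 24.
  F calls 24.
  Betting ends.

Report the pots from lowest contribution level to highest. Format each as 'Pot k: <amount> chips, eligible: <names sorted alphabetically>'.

Pot 1: 95 chips, eligible: A, B, D, E, F
Pot 2: 20 chips, eligible: A, D, E, F

Derivation:
Contributions: A=24, B=19, D=24, E=24, F=24
Folded: C
Pot levels (distinct totals of non-folded players): 19, 24
Layer 1-19: 19 each from A, B, D, E, F = 19*5 = 95 chips; eligible A, B, D, E, F
Layer 20-24: 5 each from A, D, E, F = 5*4 = 20 chips; eligible A, D, E, F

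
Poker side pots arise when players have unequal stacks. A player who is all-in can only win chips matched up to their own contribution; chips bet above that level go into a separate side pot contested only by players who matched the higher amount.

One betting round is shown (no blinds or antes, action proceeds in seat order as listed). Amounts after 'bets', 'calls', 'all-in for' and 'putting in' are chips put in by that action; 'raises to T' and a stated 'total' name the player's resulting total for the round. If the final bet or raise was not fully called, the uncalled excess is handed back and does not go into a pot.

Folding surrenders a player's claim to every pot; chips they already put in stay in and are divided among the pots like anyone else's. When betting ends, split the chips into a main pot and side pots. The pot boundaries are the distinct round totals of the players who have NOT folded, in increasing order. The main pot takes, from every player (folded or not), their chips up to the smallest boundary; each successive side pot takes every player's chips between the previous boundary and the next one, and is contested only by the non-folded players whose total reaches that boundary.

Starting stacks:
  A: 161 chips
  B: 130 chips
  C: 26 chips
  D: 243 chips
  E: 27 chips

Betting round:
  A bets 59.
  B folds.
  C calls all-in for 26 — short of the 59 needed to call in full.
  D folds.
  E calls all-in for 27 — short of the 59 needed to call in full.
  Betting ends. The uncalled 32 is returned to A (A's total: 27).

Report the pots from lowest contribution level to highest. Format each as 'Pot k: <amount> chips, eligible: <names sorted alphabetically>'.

Contributions (after 32 returned to A): A=27, C=26, E=27
Folded: B, D
Pot levels (distinct totals of non-folded players): 26, 27
Layer 1-26: 26 each from A, C, E = 26*3 = 78 chips; eligible A, C, E
Layer 27-27: 1 each from A, E = 1*2 = 2 chips; eligible A, E

Pot 1: 78 chips, eligible: A, C, E
Pot 2: 2 chips, eligible: A, E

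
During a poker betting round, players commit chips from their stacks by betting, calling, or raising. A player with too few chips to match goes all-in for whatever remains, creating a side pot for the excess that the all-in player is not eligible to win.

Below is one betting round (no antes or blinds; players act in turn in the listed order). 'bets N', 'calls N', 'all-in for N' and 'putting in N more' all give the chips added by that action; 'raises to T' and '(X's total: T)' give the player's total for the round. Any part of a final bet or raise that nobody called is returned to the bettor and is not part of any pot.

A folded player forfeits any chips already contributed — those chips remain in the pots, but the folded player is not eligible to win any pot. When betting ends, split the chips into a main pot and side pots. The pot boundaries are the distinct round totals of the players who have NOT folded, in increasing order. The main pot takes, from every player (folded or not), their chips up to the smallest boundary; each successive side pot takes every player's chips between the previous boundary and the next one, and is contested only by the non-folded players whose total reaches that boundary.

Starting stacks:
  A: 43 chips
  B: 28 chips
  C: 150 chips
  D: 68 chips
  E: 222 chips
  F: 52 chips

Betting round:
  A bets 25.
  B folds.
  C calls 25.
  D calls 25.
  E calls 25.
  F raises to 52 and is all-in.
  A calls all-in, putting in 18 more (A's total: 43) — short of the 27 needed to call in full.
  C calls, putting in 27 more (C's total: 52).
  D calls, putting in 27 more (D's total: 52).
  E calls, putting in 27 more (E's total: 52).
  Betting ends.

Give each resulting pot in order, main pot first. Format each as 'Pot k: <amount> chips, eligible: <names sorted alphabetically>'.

Contributions: A=43, C=52, D=52, E=52, F=52
Folded: B
Pot levels (distinct totals of non-folded players): 43, 52
Layer 1-43: 43 each from A, C, D, E, F = 43*5 = 215 chips; eligible A, C, D, E, F
Layer 44-52: 9 each from C, D, E, F = 9*4 = 36 chips; eligible C, D, E, F

Pot 1: 215 chips, eligible: A, C, D, E, F
Pot 2: 36 chips, eligible: C, D, E, F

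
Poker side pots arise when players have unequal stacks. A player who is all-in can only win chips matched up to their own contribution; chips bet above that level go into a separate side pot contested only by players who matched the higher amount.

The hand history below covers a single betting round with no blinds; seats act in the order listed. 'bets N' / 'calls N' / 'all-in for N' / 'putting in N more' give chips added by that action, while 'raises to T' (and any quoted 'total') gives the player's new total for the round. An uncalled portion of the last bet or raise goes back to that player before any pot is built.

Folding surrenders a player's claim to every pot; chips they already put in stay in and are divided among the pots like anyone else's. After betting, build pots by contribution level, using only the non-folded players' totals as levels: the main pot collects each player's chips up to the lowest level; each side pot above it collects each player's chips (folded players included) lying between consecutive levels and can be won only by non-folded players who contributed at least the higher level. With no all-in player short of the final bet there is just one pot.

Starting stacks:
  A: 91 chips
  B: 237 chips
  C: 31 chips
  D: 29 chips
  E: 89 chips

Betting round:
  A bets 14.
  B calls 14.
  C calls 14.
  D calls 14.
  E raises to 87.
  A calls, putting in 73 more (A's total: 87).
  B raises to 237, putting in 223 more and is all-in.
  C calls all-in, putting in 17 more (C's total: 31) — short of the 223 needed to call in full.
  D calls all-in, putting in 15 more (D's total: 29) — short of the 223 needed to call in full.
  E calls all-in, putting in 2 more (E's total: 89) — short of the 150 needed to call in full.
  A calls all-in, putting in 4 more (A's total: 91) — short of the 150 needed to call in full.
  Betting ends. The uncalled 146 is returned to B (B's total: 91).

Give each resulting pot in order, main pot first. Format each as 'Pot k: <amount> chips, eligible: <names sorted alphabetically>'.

Contributions (after 146 returned to B): A=91, B=91, C=31, D=29, E=89
Pot levels (distinct totals of non-folded players): 29, 31, 89, 91
Layer 1-29: 29 each from A, B, C, D, E = 29*5 = 145 chips; eligible A, B, C, D, E
Layer 30-31: 2 each from A, B, C, E = 2*4 = 8 chips; eligible A, B, C, E
Layer 32-89: 58 each from A, B, E = 58*3 = 174 chips; eligible A, B, E
Layer 90-91: 2 each from A, B = 2*2 = 4 chips; eligible A, B

Pot 1: 145 chips, eligible: A, B, C, D, E
Pot 2: 8 chips, eligible: A, B, C, E
Pot 3: 174 chips, eligible: A, B, E
Pot 4: 4 chips, eligible: A, B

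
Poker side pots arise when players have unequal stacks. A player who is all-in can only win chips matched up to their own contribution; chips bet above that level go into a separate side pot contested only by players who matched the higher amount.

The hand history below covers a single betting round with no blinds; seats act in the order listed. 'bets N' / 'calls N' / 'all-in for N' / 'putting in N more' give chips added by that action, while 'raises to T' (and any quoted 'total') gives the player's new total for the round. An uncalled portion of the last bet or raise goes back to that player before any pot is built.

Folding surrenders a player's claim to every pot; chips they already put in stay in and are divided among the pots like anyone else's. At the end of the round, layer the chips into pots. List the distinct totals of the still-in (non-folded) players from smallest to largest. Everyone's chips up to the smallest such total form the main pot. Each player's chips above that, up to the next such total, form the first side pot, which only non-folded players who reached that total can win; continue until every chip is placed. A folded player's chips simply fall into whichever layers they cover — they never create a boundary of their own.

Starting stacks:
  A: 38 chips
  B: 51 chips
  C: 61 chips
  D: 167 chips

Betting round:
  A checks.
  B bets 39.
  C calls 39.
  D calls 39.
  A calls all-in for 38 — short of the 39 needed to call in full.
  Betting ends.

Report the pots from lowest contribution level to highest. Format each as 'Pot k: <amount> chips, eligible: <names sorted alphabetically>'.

Pot 1: 152 chips, eligible: A, B, C, D
Pot 2: 3 chips, eligible: B, C, D

Derivation:
Contributions: A=38, B=39, C=39, D=39
Pot levels (distinct totals of non-folded players): 38, 39
Layer 1-38: 38 each from A, B, C, D = 38*4 = 152 chips; eligible A, B, C, D
Layer 39-39: 1 each from B, C, D = 1*3 = 3 chips; eligible B, C, D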